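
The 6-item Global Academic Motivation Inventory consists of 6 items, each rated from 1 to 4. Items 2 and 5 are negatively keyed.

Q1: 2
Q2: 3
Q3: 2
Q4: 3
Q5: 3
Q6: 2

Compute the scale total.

Apply reverse scoring (reversed = (1+4) − raw = 5 − raw):
  item 2: 5 − 3 = 2
  item 5: 5 − 3 = 2
Scored items: 2, 2, 2, 3, 2, 2
Total = 2 + 2 + 2 + 3 + 2 + 2 = 13

13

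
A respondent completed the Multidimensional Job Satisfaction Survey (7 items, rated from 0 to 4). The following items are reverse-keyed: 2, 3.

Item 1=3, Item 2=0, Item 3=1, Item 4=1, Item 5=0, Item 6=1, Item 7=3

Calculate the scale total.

15

Reverse-keyed items use 4 − raw:
  item 2: 4 − 0 = 4
  item 3: 4 − 1 = 3
Scored responses: 3, 4, 3, 1, 0, 1, 3
Total = 3 + 4 + 3 + 1 + 0 + 1 + 3 = 15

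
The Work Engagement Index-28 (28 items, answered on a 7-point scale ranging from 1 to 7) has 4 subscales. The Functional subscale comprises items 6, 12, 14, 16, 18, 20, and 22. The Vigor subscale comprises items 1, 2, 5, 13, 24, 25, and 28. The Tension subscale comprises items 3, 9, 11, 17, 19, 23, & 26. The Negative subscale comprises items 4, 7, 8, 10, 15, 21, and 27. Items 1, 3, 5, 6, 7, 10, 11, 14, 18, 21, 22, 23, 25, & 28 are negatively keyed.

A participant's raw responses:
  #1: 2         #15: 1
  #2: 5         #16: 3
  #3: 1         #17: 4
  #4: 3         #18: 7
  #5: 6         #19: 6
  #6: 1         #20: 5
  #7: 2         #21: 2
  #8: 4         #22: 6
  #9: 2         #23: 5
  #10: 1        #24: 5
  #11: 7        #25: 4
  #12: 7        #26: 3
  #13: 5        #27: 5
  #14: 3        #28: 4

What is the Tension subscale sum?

26

Tension items: 3, 9, 11, 17, 19, 23, 26.
Of these, items 3, 11, and 23 are negatively keyed; reverse-coded value = 8 − response.
  item 3: 8 − 1 = 7
  item 9: 2
  item 11: 8 − 7 = 1
  item 17: 4
  item 19: 6
  item 23: 8 − 5 = 3
  item 26: 3
Sum = 7 + 2 + 1 + 4 + 6 + 3 + 3 = 26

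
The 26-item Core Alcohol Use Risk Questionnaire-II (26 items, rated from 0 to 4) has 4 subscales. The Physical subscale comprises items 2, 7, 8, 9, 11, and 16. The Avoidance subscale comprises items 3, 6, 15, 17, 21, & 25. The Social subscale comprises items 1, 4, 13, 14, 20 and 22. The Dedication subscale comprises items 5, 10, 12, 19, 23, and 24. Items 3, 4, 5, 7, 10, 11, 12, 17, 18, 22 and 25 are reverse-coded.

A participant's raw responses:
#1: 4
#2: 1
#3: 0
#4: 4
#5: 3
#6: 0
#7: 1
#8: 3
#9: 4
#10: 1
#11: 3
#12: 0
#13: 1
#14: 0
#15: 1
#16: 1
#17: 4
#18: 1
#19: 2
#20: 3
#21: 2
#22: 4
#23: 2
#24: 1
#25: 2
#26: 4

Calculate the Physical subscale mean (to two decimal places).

Physical items: 2, 7, 8, 9, 11, 16.
Of these, items 7 and 11 are reverse-coded; reverse-coded value = 4 − response.
  item 2: 1
  item 7: 4 − 1 = 3
  item 8: 3
  item 9: 4
  item 11: 4 − 3 = 1
  item 16: 1
Sum = 1 + 3 + 3 + 4 + 1 + 1 = 13
Mean = 13 / 6 = 2.17

2.17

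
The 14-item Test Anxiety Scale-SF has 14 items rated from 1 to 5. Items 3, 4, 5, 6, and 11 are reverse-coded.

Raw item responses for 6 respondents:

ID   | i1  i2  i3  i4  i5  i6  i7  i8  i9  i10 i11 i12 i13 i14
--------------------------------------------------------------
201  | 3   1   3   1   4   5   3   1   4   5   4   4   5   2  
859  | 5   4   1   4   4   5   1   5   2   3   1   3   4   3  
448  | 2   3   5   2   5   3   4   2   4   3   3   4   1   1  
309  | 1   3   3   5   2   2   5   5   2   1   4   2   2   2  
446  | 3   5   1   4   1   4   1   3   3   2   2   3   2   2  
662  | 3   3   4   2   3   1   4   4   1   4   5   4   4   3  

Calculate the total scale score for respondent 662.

45

Respondent 662 raw: 3, 3, 4, 2, 3, 1, 4, 4, 1, 4, 5, 4, 4, 3.
Reverse-coded (on a 1–5 scale, reversed = 6 − raw):
  item 1: 3
  item 2: 3
  item 3: 6 − 4 = 2
  item 4: 6 − 2 = 4
  item 5: 6 − 3 = 3
  item 6: 6 − 1 = 5
  item 7: 4
  item 8: 4
  item 9: 1
  item 10: 4
  item 11: 6 − 5 = 1
  item 12: 4
  item 13: 4
  item 14: 3
Sum = 3 + 3 + 2 + 4 + 3 + 5 + 4 + 4 + 1 + 4 + 1 + 4 + 4 + 3 = 45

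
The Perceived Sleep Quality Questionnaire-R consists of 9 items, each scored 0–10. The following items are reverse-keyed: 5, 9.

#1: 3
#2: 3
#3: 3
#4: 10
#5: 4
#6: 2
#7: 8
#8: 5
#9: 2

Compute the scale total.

Reverse-coded items (reversed = (0+10) − raw = 10 − raw):
  item 5: 10 − 4 = 6
  item 9: 10 − 2 = 8
After reverse-coding: 3, 3, 3, 10, 6, 2, 8, 5, 8
Total = 3 + 3 + 3 + 10 + 6 + 2 + 8 + 5 + 8 = 48

48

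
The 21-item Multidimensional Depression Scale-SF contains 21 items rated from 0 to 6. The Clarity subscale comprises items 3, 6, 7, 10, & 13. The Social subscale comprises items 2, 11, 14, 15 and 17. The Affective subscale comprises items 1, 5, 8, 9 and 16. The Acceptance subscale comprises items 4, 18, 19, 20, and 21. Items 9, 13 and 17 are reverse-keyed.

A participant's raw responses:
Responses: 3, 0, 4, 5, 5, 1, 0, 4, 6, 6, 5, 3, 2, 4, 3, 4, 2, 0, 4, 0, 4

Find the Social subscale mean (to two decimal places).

3.20

Social items: 2, 11, 14, 15, 17.
Of these, item 17 is reverse-keyed; on a 0–6 scale, reversed = 6 − raw.
  item 2: 0
  item 11: 5
  item 14: 4
  item 15: 3
  item 17: 6 − 2 = 4
Sum = 0 + 5 + 4 + 3 + 4 = 16
Mean = 16 / 5 = 3.20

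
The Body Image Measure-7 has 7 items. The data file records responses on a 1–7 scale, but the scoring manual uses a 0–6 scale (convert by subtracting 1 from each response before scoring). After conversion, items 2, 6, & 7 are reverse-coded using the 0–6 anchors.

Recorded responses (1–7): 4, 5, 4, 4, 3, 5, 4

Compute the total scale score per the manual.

18

Convert to 0–6: 3, 4, 3, 3, 2, 4, 3
Reverse-coded (reverse-coded value = 6 − response):
  item 2: 6 − 4 = 2
  item 6: 6 − 4 = 2
  item 7: 6 − 3 = 3
Scored: 3, 2, 3, 3, 2, 2, 3
Total = 18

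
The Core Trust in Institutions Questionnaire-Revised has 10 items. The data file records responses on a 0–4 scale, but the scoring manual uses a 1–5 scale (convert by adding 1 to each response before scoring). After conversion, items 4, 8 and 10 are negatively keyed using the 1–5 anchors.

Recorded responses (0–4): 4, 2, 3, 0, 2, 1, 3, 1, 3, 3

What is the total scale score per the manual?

Convert to 1–5: 5, 3, 4, 1, 3, 2, 4, 2, 4, 4
Reverse-coded (reverse-coded value = 6 − response):
  item 4: 6 − 1 = 5
  item 8: 6 − 2 = 4
  item 10: 6 − 4 = 2
Scored: 5, 3, 4, 5, 3, 2, 4, 4, 4, 2
Total = 36

36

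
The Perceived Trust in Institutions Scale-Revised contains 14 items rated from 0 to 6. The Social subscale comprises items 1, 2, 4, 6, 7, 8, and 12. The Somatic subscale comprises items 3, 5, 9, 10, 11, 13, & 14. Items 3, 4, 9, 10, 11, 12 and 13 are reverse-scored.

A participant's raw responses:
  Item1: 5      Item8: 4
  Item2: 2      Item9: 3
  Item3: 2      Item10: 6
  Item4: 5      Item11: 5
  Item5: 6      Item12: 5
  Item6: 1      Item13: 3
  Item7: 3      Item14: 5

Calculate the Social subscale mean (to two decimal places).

Social items: 1, 2, 4, 6, 7, 8, 12.
Of these, items 4 and 12 are reverse-scored; reversed = (0+6) − raw = 6 − raw.
  item 1: 5
  item 2: 2
  item 4: 6 − 5 = 1
  item 6: 1
  item 7: 3
  item 8: 4
  item 12: 6 − 5 = 1
Sum = 5 + 2 + 1 + 1 + 3 + 4 + 1 = 17
Mean = 17 / 7 = 2.43

2.43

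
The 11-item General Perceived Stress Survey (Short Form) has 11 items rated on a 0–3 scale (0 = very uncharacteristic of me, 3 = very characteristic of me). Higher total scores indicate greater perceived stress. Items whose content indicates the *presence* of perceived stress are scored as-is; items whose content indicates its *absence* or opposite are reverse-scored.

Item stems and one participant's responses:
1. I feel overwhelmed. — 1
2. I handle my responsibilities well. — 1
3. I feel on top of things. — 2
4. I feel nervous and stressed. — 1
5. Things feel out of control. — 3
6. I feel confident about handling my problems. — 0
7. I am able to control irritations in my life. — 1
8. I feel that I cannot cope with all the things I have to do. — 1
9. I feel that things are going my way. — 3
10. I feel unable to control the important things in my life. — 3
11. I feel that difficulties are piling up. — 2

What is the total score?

Items 2, 3, 6, 7, 9 describe the absence/opposite of perceived stress → reverse-score.
on a 0–3 scale, reversed = 3 − raw.
  item 1: 1
  item 2: 3 − 1 = 2
  item 3: 3 − 2 = 1
  item 4: 1
  item 5: 3
  item 6: 3 − 0 = 3
  item 7: 3 − 1 = 2
  item 8: 1
  item 9: 3 − 3 = 0
  item 10: 3
  item 11: 2
Total = 1 + 2 + 1 + 1 + 3 + 3 + 2 + 1 + 0 + 3 + 2 = 19

19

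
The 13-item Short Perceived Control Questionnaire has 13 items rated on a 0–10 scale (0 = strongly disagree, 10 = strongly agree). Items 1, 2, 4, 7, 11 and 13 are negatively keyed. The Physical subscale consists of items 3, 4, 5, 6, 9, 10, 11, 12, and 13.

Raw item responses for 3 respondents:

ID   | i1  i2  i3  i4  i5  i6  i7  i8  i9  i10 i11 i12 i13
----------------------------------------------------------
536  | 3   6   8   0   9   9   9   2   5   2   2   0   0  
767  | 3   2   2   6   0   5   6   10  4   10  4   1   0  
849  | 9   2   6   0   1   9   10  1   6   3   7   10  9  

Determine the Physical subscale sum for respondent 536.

Respondent 536 raw: 3, 6, 8, 0, 9, 9, 9, 2, 5, 2, 2, 0, 0.
Physical items: 3, 4, 5, 6, 9, 10, 11, 12, 13.
Reverse-coded (reverse-coded value = 10 − response):
  item 3: 8
  item 4: 10 − 0 = 10
  item 5: 9
  item 6: 9
  item 9: 5
  item 10: 2
  item 11: 10 − 2 = 8
  item 12: 0
  item 13: 10 − 0 = 10
Sum = 8 + 10 + 9 + 9 + 5 + 2 + 8 + 0 + 10 = 61

61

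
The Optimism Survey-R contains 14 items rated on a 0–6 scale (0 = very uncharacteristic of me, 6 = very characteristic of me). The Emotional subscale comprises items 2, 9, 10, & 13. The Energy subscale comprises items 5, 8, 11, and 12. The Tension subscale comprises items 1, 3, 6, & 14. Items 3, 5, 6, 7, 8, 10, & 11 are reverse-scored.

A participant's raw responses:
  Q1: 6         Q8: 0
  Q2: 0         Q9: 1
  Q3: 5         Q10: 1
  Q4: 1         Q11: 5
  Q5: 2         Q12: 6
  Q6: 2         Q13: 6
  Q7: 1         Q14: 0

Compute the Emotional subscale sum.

12

Emotional items: 2, 9, 10, 13.
Of these, item 10 is reverse-scored; reverse-coded value = 6 − response.
  item 2: 0
  item 9: 1
  item 10: 6 − 1 = 5
  item 13: 6
Sum = 0 + 1 + 5 + 6 = 12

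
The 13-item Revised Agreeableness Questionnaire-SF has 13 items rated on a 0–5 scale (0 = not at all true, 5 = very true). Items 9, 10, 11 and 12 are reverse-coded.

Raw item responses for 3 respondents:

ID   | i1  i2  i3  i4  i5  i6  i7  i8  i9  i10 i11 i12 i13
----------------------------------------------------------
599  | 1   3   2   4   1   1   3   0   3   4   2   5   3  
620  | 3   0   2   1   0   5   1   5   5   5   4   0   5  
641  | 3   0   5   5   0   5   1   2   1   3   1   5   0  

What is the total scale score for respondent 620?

Respondent 620 raw: 3, 0, 2, 1, 0, 5, 1, 5, 5, 5, 4, 0, 5.
Reverse-coded (reversed = (0+5) − raw = 5 − raw):
  item 1: 3
  item 2: 0
  item 3: 2
  item 4: 1
  item 5: 0
  item 6: 5
  item 7: 1
  item 8: 5
  item 9: 5 − 5 = 0
  item 10: 5 − 5 = 0
  item 11: 5 − 4 = 1
  item 12: 5 − 0 = 5
  item 13: 5
Sum = 3 + 0 + 2 + 1 + 0 + 5 + 1 + 5 + 0 + 0 + 1 + 5 + 5 = 28

28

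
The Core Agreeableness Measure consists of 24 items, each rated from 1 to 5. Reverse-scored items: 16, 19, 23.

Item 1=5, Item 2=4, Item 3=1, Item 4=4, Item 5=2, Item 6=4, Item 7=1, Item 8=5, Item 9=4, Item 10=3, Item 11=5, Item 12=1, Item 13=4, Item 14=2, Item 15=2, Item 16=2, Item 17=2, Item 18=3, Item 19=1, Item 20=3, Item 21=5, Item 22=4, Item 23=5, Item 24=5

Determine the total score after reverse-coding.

Reversing items 16, 19, & 23 with 6 − raw:
Total = 5 + 4 + 1 + 4 + 2 + 4 + 1 + 5 + 4 + 3 + 5 + 1 + 4 + 2 + 2 + (6−2) + 2 + 3 + (6−1) + 3 + 5 + 4 + (6−5) + 5
      = 5 + 4 + 1 + 4 + 2 + 4 + 1 + 5 + 4 + 3 + 5 + 1 + 4 + 2 + 2 + 4 + 2 + 3 + 5 + 3 + 5 + 4 + 1 + 5 = 79

79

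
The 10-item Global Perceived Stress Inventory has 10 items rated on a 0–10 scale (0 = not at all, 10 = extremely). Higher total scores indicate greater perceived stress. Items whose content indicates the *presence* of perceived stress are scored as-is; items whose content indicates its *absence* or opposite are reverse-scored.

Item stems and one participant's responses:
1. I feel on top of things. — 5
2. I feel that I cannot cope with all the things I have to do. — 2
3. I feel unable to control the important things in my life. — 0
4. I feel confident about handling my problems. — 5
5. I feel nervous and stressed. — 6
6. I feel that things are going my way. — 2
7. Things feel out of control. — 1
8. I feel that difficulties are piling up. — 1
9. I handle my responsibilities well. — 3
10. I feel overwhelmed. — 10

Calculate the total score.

45

Items 1, 4, 6, 9 describe the absence/opposite of perceived stress → reverse-score.
on a 0–10 scale, reversed = 10 − raw.
  item 1: 10 − 5 = 5
  item 2: 2
  item 3: 0
  item 4: 10 − 5 = 5
  item 5: 6
  item 6: 10 − 2 = 8
  item 7: 1
  item 8: 1
  item 9: 10 − 3 = 7
  item 10: 10
Total = 5 + 2 + 0 + 5 + 6 + 8 + 1 + 1 + 7 + 10 = 45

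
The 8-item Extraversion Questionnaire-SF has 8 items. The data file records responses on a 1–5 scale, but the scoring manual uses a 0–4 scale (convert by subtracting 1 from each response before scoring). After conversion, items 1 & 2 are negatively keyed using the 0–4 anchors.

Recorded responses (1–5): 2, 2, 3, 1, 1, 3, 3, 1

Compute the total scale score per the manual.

Convert to 0–4: 1, 1, 2, 0, 0, 2, 2, 0
Reverse-coded (reversed = (0+4) − raw = 4 − raw):
  item 1: 4 − 1 = 3
  item 2: 4 − 1 = 3
Scored: 3, 3, 2, 0, 0, 2, 2, 0
Total = 12

12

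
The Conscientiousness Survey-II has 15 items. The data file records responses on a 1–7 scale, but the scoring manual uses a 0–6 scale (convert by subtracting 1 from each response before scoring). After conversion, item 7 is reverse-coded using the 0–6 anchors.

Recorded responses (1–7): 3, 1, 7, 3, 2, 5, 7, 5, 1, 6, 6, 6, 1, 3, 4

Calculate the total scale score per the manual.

Convert to 0–6: 2, 0, 6, 2, 1, 4, 6, 4, 0, 5, 5, 5, 0, 2, 3
Reverse-coded (reversed = (0+6) − raw = 6 − raw):
  item 7: 6 − 6 = 0
Scored: 2, 0, 6, 2, 1, 4, 0, 4, 0, 5, 5, 5, 0, 2, 3
Total = 39

39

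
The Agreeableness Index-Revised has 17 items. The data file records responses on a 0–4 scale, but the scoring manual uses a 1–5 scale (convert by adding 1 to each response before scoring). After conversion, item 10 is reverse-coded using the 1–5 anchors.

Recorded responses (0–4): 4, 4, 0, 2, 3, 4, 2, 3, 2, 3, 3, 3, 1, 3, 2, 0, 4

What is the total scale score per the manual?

58

Convert to 1–5: 5, 5, 1, 3, 4, 5, 3, 4, 3, 4, 4, 4, 2, 4, 3, 1, 5
Reverse-coded (on a 1–5 scale, reversed = 6 − raw):
  item 10: 6 − 4 = 2
Scored: 5, 5, 1, 3, 4, 5, 3, 4, 3, 2, 4, 4, 2, 4, 3, 1, 5
Total = 58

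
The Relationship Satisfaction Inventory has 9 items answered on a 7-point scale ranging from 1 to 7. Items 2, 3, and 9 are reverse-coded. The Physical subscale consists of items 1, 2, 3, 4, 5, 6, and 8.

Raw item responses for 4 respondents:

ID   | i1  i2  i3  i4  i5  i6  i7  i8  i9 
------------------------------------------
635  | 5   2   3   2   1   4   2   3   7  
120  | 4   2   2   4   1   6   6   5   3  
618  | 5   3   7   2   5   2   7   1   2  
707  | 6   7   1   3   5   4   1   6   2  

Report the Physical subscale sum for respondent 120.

Respondent 120 raw: 4, 2, 2, 4, 1, 6, 6, 5, 3.
Physical items: 1, 2, 3, 4, 5, 6, 8.
Reverse-coded (on a 1–7 scale, reversed = 8 − raw):
  item 1: 4
  item 2: 8 − 2 = 6
  item 3: 8 − 2 = 6
  item 4: 4
  item 5: 1
  item 6: 6
  item 8: 5
Sum = 4 + 6 + 6 + 4 + 1 + 6 + 5 = 32

32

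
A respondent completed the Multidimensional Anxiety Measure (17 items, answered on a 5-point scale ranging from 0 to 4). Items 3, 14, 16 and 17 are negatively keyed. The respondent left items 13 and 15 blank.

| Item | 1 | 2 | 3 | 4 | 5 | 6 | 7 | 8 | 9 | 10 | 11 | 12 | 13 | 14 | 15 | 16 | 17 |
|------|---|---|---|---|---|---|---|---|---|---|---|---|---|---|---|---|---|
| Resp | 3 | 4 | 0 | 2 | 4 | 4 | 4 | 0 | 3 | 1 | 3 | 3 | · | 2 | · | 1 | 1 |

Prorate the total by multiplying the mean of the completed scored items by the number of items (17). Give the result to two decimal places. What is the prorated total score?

Reverse-coded (reverse-coded value = 4 − response):
  item 3: 4 − 0 = 4
  item 14: 4 − 2 = 2
  item 16: 4 − 1 = 3
  item 17: 4 − 1 = 3
Completed scored items (15 of 17): 3, 4, 4, 2, 4, 4, 4, 0, 3, 1, 3, 3, 2, 3, 3; sum = 43.
Person mean = 43 / 15 ≈ 2.8667
Prorated total = (43 / 15) × 17 = 48.73 (to 2 dp)

48.73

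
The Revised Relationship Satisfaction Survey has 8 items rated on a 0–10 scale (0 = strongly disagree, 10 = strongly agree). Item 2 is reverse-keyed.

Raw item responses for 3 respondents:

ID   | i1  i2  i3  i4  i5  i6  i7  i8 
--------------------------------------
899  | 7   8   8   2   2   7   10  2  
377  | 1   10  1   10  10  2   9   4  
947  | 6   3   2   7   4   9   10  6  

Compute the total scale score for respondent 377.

Respondent 377 raw: 1, 10, 1, 10, 10, 2, 9, 4.
Reverse-coded (reversed = (0+10) − raw = 10 − raw):
  item 1: 1
  item 2: 10 − 10 = 0
  item 3: 1
  item 4: 10
  item 5: 10
  item 6: 2
  item 7: 9
  item 8: 4
Sum = 1 + 0 + 1 + 10 + 10 + 2 + 9 + 4 = 37

37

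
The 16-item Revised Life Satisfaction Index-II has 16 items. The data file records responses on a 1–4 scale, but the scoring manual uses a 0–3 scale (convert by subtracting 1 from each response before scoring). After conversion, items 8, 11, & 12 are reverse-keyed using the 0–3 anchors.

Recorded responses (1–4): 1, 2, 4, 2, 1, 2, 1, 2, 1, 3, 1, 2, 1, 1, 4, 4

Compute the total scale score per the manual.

Convert to 0–3: 0, 1, 3, 1, 0, 1, 0, 1, 0, 2, 0, 1, 0, 0, 3, 3
Reverse-coded (on a 0–3 scale, reversed = 3 − raw):
  item 8: 3 − 1 = 2
  item 11: 3 − 0 = 3
  item 12: 3 − 1 = 2
Scored: 0, 1, 3, 1, 0, 1, 0, 2, 0, 2, 3, 2, 0, 0, 3, 3
Total = 21

21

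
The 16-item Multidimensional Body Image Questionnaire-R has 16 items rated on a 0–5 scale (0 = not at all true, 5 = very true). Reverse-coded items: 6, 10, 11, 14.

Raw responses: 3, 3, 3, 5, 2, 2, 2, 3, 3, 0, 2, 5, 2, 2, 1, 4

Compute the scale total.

Reverse-coded items use 5 − raw:
  item 6: 5 − 2 = 3
  item 10: 5 − 0 = 5
  item 11: 5 − 2 = 3
  item 14: 5 − 2 = 3
Scored responses: 3, 3, 3, 5, 2, 3, 2, 3, 3, 5, 3, 5, 2, 3, 1, 4
Total = 3 + 3 + 3 + 5 + 2 + 3 + 2 + 3 + 3 + 5 + 3 + 5 + 2 + 3 + 1 + 4 = 50

50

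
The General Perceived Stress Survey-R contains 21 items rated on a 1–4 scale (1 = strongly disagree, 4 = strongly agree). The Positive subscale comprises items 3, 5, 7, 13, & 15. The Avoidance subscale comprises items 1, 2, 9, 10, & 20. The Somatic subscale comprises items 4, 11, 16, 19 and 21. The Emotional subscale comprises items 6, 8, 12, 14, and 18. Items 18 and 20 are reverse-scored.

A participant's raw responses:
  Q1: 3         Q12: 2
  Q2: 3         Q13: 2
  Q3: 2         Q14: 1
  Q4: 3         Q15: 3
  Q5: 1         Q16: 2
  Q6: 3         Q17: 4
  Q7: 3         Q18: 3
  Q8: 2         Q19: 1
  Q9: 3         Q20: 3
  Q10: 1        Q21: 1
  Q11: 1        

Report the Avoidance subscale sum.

Avoidance items: 1, 2, 9, 10, 20.
Of these, item 20 is reverse-scored; reverse-coded value = 5 − response.
  item 1: 3
  item 2: 3
  item 9: 3
  item 10: 1
  item 20: 5 − 3 = 2
Sum = 3 + 3 + 3 + 1 + 2 = 12

12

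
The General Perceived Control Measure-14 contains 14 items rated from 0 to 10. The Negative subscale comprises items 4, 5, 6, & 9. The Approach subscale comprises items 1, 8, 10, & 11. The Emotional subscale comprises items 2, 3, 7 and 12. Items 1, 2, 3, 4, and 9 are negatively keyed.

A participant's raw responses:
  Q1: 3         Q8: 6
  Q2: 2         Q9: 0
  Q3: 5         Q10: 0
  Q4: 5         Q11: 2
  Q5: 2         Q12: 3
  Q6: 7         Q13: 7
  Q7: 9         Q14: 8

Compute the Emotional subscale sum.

25

Emotional items: 2, 3, 7, 12.
Of these, items 2 & 3 are negatively keyed; reverse-coded value = 10 − response.
  item 2: 10 − 2 = 8
  item 3: 10 − 5 = 5
  item 7: 9
  item 12: 3
Sum = 8 + 5 + 9 + 3 = 25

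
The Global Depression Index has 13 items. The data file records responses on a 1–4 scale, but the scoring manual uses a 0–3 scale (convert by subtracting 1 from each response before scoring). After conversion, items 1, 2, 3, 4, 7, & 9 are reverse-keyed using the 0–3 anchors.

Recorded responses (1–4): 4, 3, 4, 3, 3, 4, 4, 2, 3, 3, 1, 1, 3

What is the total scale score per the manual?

Convert to 0–3: 3, 2, 3, 2, 2, 3, 3, 1, 2, 2, 0, 0, 2
Reverse-coded (reversed = (0+3) − raw = 3 − raw):
  item 1: 3 − 3 = 0
  item 2: 3 − 2 = 1
  item 3: 3 − 3 = 0
  item 4: 3 − 2 = 1
  item 7: 3 − 3 = 0
  item 9: 3 − 2 = 1
Scored: 0, 1, 0, 1, 2, 3, 0, 1, 1, 2, 0, 0, 2
Total = 13

13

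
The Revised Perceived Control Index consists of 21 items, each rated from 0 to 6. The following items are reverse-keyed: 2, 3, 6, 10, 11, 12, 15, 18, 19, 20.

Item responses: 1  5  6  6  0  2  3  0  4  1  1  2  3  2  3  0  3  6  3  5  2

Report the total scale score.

Reversing items 2, 3, 6, 10, 11, 12, 15, 18, 19, & 20 with 6 − raw:
Total = 1 + (6−5) + (6−6) + 6 + 0 + (6−2) + 3 + 0 + 4 + (6−1) + (6−1) + (6−2) + 3 + 2 + (6−3) + 0 + 3 + (6−6) + (6−3) + (6−5) + 2
      = 1 + 1 + 0 + 6 + 0 + 4 + 3 + 0 + 4 + 5 + 5 + 4 + 3 + 2 + 3 + 0 + 3 + 0 + 3 + 1 + 2 = 50

50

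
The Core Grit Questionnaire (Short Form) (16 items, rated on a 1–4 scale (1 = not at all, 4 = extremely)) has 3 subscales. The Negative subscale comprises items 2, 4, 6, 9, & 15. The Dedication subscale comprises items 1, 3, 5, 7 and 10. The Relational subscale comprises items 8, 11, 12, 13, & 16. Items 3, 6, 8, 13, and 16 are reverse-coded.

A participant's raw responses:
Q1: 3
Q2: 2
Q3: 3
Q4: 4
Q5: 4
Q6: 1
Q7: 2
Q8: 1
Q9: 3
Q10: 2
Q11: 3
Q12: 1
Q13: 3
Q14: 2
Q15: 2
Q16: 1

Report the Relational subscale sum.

14

Relational items: 8, 11, 12, 13, 16.
Of these, items 8, 13, & 16 are reverse-coded; reverse-coded value = 5 − response.
  item 8: 5 − 1 = 4
  item 11: 3
  item 12: 1
  item 13: 5 − 3 = 2
  item 16: 5 − 1 = 4
Sum = 4 + 3 + 1 + 2 + 4 = 14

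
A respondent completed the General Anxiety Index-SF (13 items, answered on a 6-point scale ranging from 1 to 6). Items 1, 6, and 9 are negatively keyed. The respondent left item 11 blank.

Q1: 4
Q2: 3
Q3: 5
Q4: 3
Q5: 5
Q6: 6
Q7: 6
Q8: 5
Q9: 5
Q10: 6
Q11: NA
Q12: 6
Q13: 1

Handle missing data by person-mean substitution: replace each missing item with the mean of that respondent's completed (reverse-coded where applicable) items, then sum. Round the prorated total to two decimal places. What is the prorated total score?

Reverse-coded (on a 1–6 scale, reversed = 7 − raw):
  item 1: 7 − 4 = 3
  item 6: 7 − 6 = 1
  item 9: 7 − 5 = 2
Completed scored items (12 of 13): 3, 3, 5, 3, 5, 1, 6, 5, 2, 6, 6, 1; sum = 46.
Person mean = 46 / 12 ≈ 3.8333
Prorated total = (46 / 12) × 13 = 49.83 (to 2 dp)

49.83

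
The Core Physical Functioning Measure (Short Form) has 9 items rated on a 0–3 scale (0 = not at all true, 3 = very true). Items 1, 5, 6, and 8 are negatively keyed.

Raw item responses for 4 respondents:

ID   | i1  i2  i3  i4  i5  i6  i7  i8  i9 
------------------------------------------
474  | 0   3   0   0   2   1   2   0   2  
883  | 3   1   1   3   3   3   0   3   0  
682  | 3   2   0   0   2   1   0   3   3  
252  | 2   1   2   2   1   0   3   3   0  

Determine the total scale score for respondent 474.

16

Respondent 474 raw: 0, 3, 0, 0, 2, 1, 2, 0, 2.
Reverse-coded (on a 0–3 scale, reversed = 3 − raw):
  item 1: 3 − 0 = 3
  item 2: 3
  item 3: 0
  item 4: 0
  item 5: 3 − 2 = 1
  item 6: 3 − 1 = 2
  item 7: 2
  item 8: 3 − 0 = 3
  item 9: 2
Sum = 3 + 3 + 0 + 0 + 1 + 2 + 2 + 3 + 2 = 16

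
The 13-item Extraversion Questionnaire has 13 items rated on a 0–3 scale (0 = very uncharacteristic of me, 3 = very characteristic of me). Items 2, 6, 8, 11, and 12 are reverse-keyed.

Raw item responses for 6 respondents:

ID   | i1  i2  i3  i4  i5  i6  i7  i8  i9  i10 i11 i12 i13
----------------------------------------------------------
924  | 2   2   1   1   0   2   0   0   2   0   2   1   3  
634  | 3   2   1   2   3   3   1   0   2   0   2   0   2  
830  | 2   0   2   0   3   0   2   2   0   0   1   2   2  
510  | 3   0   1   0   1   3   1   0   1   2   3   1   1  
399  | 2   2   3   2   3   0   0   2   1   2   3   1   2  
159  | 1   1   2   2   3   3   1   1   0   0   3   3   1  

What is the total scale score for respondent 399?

22

Respondent 399 raw: 2, 2, 3, 2, 3, 0, 0, 2, 1, 2, 3, 1, 2.
Reverse-coded (on a 0–3 scale, reversed = 3 − raw):
  item 1: 2
  item 2: 3 − 2 = 1
  item 3: 3
  item 4: 2
  item 5: 3
  item 6: 3 − 0 = 3
  item 7: 0
  item 8: 3 − 2 = 1
  item 9: 1
  item 10: 2
  item 11: 3 − 3 = 0
  item 12: 3 − 1 = 2
  item 13: 2
Sum = 2 + 1 + 3 + 2 + 3 + 3 + 0 + 1 + 1 + 2 + 0 + 2 + 2 = 22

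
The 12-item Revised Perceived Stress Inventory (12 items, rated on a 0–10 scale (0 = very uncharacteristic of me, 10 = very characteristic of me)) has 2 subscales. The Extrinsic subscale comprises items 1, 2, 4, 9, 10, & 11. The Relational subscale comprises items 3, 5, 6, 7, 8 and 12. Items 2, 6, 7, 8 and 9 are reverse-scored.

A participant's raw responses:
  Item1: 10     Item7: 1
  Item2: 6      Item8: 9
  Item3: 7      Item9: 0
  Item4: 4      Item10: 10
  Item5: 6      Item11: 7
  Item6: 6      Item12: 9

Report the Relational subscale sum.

36

Relational items: 3, 5, 6, 7, 8, 12.
Of these, items 6, 7 and 8 are reverse-scored; reverse-coded value = 10 − response.
  item 3: 7
  item 5: 6
  item 6: 10 − 6 = 4
  item 7: 10 − 1 = 9
  item 8: 10 − 9 = 1
  item 12: 9
Sum = 7 + 6 + 4 + 9 + 1 + 9 = 36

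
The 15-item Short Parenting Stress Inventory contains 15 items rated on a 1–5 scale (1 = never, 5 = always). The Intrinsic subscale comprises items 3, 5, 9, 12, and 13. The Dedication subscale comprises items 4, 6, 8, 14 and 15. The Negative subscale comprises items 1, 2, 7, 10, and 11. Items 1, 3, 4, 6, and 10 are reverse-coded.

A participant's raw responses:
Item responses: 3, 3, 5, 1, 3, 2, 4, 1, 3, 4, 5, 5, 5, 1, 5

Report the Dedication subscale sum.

16

Dedication items: 4, 6, 8, 14, 15.
Of these, items 4 and 6 are reverse-coded; reversed = (1+5) − raw = 6 − raw.
  item 4: 6 − 1 = 5
  item 6: 6 − 2 = 4
  item 8: 1
  item 14: 1
  item 15: 5
Sum = 5 + 4 + 1 + 1 + 5 = 16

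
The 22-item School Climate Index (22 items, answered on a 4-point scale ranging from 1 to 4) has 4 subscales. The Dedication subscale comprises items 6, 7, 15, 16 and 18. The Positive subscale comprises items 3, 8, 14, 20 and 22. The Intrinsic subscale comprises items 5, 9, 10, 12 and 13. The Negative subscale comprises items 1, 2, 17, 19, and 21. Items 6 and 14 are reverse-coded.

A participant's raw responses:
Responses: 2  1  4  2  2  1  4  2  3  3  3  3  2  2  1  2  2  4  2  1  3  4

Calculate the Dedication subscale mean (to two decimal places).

Dedication items: 6, 7, 15, 16, 18.
Of these, item 6 is reverse-coded; reversed = (1+4) − raw = 5 − raw.
  item 6: 5 − 1 = 4
  item 7: 4
  item 15: 1
  item 16: 2
  item 18: 4
Sum = 4 + 4 + 1 + 2 + 4 = 15
Mean = 15 / 5 = 3.00

3.00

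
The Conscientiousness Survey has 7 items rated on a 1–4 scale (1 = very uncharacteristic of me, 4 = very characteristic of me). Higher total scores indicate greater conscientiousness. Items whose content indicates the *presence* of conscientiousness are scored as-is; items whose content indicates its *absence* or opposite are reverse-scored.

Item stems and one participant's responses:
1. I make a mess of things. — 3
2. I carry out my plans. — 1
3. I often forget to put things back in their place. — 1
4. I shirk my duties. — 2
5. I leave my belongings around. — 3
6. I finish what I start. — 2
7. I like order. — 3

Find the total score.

17

Items 1, 3, 4, 5 describe the absence/opposite of conscientiousness → reverse-score.
reverse-coded value = 5 − response.
  item 1: 5 − 3 = 2
  item 2: 1
  item 3: 5 − 1 = 4
  item 4: 5 − 2 = 3
  item 5: 5 − 3 = 2
  item 6: 2
  item 7: 3
Total = 2 + 1 + 4 + 3 + 2 + 2 + 3 = 17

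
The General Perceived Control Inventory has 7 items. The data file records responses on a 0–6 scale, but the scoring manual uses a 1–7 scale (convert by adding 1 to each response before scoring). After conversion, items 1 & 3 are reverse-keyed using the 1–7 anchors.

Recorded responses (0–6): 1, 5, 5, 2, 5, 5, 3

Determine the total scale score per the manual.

33

Convert to 1–7: 2, 6, 6, 3, 6, 6, 4
Reverse-coded (reversed = (1+7) − raw = 8 − raw):
  item 1: 8 − 2 = 6
  item 3: 8 − 6 = 2
Scored: 6, 6, 2, 3, 6, 6, 4
Total = 33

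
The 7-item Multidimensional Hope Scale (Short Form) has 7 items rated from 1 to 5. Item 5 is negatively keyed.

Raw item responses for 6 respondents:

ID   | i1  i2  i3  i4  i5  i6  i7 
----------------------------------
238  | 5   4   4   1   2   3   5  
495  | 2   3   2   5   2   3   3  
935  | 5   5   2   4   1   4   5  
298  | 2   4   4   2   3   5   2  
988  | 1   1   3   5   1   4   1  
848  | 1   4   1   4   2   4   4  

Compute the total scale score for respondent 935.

Respondent 935 raw: 5, 5, 2, 4, 1, 4, 5.
Reverse-coded (reverse-coded value = 6 − response):
  item 1: 5
  item 2: 5
  item 3: 2
  item 4: 4
  item 5: 6 − 1 = 5
  item 6: 4
  item 7: 5
Sum = 5 + 5 + 2 + 4 + 5 + 4 + 5 = 30

30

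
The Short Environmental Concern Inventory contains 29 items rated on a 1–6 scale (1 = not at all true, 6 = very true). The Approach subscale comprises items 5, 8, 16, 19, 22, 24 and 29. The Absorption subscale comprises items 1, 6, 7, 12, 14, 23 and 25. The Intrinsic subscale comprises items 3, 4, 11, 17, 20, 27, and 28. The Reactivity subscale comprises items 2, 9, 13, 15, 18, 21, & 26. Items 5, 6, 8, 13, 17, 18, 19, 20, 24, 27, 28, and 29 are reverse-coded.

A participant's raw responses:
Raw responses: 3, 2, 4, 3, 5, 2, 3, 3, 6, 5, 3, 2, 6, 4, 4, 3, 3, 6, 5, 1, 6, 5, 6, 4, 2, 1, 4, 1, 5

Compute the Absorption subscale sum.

25

Absorption items: 1, 6, 7, 12, 14, 23, 25.
Of these, item 6 is reverse-coded; reverse-coded value = 7 − response.
  item 1: 3
  item 6: 7 − 2 = 5
  item 7: 3
  item 12: 2
  item 14: 4
  item 23: 6
  item 25: 2
Sum = 3 + 5 + 3 + 2 + 4 + 6 + 2 = 25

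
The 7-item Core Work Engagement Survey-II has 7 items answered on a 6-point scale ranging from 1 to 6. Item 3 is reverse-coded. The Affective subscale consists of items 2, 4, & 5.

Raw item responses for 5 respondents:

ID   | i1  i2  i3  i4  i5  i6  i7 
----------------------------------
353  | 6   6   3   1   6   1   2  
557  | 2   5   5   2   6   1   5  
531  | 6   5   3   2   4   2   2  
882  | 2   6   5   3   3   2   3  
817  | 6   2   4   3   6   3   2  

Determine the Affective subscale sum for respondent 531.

Respondent 531 raw: 6, 5, 3, 2, 4, 2, 2.
Affective items: 2, 4, 5.
Reverse-coded (reversed = (1+6) − raw = 7 − raw):
  item 2: 5
  item 4: 2
  item 5: 4
Sum = 5 + 2 + 4 = 11

11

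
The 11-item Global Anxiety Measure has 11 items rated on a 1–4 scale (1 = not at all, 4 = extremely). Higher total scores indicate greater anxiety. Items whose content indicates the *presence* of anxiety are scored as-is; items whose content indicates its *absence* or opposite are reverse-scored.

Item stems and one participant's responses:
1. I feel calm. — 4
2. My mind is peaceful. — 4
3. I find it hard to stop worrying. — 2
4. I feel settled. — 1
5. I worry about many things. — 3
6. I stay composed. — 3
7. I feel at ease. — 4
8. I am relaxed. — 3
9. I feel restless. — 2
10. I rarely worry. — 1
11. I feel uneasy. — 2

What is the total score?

24

Items 1, 2, 4, 6, 7, 8, 10 describe the absence/opposite of anxiety → reverse-score.
reverse-coded value = 5 − response.
  item 1: 5 − 4 = 1
  item 2: 5 − 4 = 1
  item 3: 2
  item 4: 5 − 1 = 4
  item 5: 3
  item 6: 5 − 3 = 2
  item 7: 5 − 4 = 1
  item 8: 5 − 3 = 2
  item 9: 2
  item 10: 5 − 1 = 4
  item 11: 2
Total = 1 + 1 + 2 + 4 + 3 + 2 + 1 + 2 + 2 + 4 + 2 = 24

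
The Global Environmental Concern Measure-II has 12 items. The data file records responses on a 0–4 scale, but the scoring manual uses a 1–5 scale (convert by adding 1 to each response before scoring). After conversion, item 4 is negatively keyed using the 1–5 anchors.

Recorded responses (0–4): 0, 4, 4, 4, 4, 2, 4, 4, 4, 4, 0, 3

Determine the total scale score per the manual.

Convert to 1–5: 1, 5, 5, 5, 5, 3, 5, 5, 5, 5, 1, 4
Reverse-coded (on a 1–5 scale, reversed = 6 − raw):
  item 4: 6 − 5 = 1
Scored: 1, 5, 5, 1, 5, 3, 5, 5, 5, 5, 1, 4
Total = 45

45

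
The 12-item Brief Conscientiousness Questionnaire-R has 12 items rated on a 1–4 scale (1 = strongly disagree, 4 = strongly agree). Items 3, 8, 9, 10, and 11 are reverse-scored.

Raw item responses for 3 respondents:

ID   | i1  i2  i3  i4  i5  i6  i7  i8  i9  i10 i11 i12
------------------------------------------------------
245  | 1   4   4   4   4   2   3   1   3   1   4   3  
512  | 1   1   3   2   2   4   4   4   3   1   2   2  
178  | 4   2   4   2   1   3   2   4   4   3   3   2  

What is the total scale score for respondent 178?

Respondent 178 raw: 4, 2, 4, 2, 1, 3, 2, 4, 4, 3, 3, 2.
Reverse-coded (reversed = (1+4) − raw = 5 − raw):
  item 1: 4
  item 2: 2
  item 3: 5 − 4 = 1
  item 4: 2
  item 5: 1
  item 6: 3
  item 7: 2
  item 8: 5 − 4 = 1
  item 9: 5 − 4 = 1
  item 10: 5 − 3 = 2
  item 11: 5 − 3 = 2
  item 12: 2
Sum = 4 + 2 + 1 + 2 + 1 + 3 + 2 + 1 + 1 + 2 + 2 + 2 = 23

23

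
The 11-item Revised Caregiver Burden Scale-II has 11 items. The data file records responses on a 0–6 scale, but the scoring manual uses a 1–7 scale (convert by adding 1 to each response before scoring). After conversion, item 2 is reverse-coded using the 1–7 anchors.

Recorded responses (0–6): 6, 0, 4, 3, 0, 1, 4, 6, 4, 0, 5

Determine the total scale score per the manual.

Convert to 1–7: 7, 1, 5, 4, 1, 2, 5, 7, 5, 1, 6
Reverse-coded (reverse-coded value = 8 − response):
  item 2: 8 − 1 = 7
Scored: 7, 7, 5, 4, 1, 2, 5, 7, 5, 1, 6
Total = 50

50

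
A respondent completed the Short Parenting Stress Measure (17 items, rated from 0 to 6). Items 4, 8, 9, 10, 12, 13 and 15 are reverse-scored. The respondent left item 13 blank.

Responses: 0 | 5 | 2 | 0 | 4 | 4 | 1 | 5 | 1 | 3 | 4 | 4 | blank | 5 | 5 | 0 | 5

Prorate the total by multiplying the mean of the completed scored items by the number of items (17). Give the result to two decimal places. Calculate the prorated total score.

Reverse-coded (reverse-coded value = 6 − response):
  item 4: 6 − 0 = 6
  item 8: 6 − 5 = 1
  item 9: 6 − 1 = 5
  item 10: 6 − 3 = 3
  item 12: 6 − 4 = 2
  item 15: 6 − 5 = 1
Completed scored items (16 of 17): 0, 5, 2, 6, 4, 4, 1, 1, 5, 3, 4, 2, 5, 1, 0, 5; sum = 48.
Person mean = 48 / 16 ≈ 3.0000
Prorated total = (48 / 16) × 17 = 51.00 (to 2 dp)

51.00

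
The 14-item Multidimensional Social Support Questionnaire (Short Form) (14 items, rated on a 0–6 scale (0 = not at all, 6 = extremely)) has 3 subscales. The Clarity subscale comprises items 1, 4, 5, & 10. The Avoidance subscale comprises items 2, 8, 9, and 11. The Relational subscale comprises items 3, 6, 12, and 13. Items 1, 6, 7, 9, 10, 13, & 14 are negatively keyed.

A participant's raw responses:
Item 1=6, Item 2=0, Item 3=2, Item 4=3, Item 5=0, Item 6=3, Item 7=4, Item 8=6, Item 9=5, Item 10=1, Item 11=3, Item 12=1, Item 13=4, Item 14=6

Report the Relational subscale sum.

8

Relational items: 3, 6, 12, 13.
Of these, items 6 & 13 are negatively keyed; on a 0–6 scale, reversed = 6 − raw.
  item 3: 2
  item 6: 6 − 3 = 3
  item 12: 1
  item 13: 6 − 4 = 2
Sum = 2 + 3 + 1 + 2 = 8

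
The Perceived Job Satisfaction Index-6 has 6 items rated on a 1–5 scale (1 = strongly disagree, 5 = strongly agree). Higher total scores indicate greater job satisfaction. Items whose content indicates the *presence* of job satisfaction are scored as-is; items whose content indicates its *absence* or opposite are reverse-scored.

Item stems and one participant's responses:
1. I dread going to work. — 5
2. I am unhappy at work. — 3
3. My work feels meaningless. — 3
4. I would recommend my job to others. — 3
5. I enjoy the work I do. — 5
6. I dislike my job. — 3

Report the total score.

18

Items 1, 2, 3, 6 describe the absence/opposite of job satisfaction → reverse-score.
on a 1–5 scale, reversed = 6 − raw.
  item 1: 6 − 5 = 1
  item 2: 6 − 3 = 3
  item 3: 6 − 3 = 3
  item 4: 3
  item 5: 5
  item 6: 6 − 3 = 3
Total = 1 + 3 + 3 + 3 + 5 + 3 = 18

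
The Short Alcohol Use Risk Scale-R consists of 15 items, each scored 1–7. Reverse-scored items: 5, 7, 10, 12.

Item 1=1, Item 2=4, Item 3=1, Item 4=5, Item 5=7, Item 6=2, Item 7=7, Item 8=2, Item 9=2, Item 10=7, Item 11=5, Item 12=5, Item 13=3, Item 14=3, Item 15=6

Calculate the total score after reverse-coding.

Apply reverse scoring (on a 1–7 scale, reversed = 8 − raw):
  item 5: 8 − 7 = 1
  item 7: 8 − 7 = 1
  item 10: 8 − 7 = 1
  item 12: 8 − 5 = 3
After reverse-coding: 1, 4, 1, 5, 1, 2, 1, 2, 2, 1, 5, 3, 3, 3, 6
Total = 1 + 4 + 1 + 5 + 1 + 2 + 1 + 2 + 2 + 1 + 5 + 3 + 3 + 3 + 6 = 40

40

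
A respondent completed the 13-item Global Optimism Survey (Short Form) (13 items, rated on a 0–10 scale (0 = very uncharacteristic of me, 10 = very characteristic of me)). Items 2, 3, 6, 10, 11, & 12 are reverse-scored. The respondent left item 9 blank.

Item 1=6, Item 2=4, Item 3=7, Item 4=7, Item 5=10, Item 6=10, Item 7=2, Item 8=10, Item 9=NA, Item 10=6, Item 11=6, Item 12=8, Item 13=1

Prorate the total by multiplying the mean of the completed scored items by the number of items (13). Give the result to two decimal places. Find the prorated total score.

59.58

Reverse-coded (on a 0–10 scale, reversed = 10 − raw):
  item 2: 10 − 4 = 6
  item 3: 10 − 7 = 3
  item 6: 10 − 10 = 0
  item 10: 10 − 6 = 4
  item 11: 10 − 6 = 4
  item 12: 10 − 8 = 2
Completed scored items (12 of 13): 6, 6, 3, 7, 10, 0, 2, 10, 4, 4, 2, 1; sum = 55.
Person mean = 55 / 12 ≈ 4.5833
Prorated total = (55 / 12) × 13 = 59.58 (to 2 dp)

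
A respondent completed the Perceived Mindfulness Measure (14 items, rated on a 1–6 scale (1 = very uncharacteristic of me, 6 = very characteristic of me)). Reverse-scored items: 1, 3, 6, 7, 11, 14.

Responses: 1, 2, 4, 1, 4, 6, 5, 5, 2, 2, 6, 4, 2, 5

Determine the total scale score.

Apply reverse scoring (reverse-coded value = 7 − response):
  item 1: 7 − 1 = 6
  item 3: 7 − 4 = 3
  item 6: 7 − 6 = 1
  item 7: 7 − 5 = 2
  item 11: 7 − 6 = 1
  item 14: 7 − 5 = 2
Scored items: 6, 2, 3, 1, 4, 1, 2, 5, 2, 2, 1, 4, 2, 2
Total = 6 + 2 + 3 + 1 + 4 + 1 + 2 + 5 + 2 + 2 + 1 + 4 + 2 + 2 = 37

37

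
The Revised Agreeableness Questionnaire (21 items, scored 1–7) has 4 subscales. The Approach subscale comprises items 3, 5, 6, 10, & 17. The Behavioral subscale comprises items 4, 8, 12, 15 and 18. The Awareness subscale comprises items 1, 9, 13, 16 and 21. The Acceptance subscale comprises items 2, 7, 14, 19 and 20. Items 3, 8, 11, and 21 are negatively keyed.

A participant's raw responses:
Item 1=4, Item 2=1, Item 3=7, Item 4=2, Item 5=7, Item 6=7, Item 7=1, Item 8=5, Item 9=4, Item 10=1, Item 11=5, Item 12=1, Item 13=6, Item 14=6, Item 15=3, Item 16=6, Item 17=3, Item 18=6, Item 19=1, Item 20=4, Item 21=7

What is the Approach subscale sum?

19

Approach items: 3, 5, 6, 10, 17.
Of these, item 3 is negatively keyed; on a 1–7 scale, reversed = 8 − raw.
  item 3: 8 − 7 = 1
  item 5: 7
  item 6: 7
  item 10: 1
  item 17: 3
Sum = 1 + 7 + 7 + 1 + 3 = 19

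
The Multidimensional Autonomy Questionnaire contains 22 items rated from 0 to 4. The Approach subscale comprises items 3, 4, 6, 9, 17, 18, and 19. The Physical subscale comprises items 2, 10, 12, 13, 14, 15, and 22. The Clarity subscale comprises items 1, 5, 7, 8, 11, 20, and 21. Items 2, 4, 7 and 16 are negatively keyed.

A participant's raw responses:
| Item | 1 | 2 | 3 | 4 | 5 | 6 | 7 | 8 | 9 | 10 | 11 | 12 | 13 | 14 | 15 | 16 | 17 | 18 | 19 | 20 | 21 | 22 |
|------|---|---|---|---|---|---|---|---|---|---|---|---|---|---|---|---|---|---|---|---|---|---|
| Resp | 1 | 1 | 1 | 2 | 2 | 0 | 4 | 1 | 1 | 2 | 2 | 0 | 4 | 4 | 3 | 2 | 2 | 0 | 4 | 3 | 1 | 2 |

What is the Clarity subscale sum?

10

Clarity items: 1, 5, 7, 8, 11, 20, 21.
Of these, item 7 is negatively keyed; on a 0–4 scale, reversed = 4 − raw.
  item 1: 1
  item 5: 2
  item 7: 4 − 4 = 0
  item 8: 1
  item 11: 2
  item 20: 3
  item 21: 1
Sum = 1 + 2 + 0 + 1 + 2 + 3 + 1 = 10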